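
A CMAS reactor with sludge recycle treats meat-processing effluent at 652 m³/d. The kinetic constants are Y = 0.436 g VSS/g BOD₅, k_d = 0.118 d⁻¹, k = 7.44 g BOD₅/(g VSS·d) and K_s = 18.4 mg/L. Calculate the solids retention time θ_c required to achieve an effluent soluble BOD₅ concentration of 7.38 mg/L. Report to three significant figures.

At the target effluent, Y k S/(K_s+S) = 0.436×7.44×7.38/25.78 = 0.9286 d⁻¹.
θ_c = 1/(μ − k_d) = 1/(0.9286 − 0.118) = 1/0.8106 = 1.234 d.

θ_c ≈ 1.23 d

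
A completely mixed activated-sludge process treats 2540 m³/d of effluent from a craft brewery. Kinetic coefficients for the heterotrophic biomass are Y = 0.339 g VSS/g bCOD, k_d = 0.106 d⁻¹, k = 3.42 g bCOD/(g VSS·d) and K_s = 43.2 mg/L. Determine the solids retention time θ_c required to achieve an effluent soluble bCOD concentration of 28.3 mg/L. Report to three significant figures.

θ_c ≈ 2.83 d

From 1/θ_c = Y·k·S/(K_s + S) − k_d: Y·k·S/(K_s+S) = 0.339 × 3.42 × 28.3 / (43.2 + 28.3) = 0.4589 d⁻¹.
θ_c = 1/(μ − k_d) = 1/(0.4589 − 0.106) = 1/0.3529 = 2.834 d.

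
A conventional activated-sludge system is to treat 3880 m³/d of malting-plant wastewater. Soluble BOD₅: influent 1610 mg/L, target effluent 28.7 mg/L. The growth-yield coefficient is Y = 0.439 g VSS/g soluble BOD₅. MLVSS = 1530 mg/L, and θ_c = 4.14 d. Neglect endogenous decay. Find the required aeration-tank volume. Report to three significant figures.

V·X = Y·Q·ΔS·θ_c gives V = 0.439 × 3880 × (1610 − 28.7) × 4.14 / 1530 = 7288 m³.

V ≈ 7290 m³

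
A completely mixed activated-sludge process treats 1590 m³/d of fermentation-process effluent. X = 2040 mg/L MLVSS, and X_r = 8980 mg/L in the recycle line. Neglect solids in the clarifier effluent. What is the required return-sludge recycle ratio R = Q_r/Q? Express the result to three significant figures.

Mass balance around the secondary clarifier (neglecting effluent solids): R = X / (X_r − X) = 2040 / (8980 − 2040) = 0.2939.

R ≈ 0.294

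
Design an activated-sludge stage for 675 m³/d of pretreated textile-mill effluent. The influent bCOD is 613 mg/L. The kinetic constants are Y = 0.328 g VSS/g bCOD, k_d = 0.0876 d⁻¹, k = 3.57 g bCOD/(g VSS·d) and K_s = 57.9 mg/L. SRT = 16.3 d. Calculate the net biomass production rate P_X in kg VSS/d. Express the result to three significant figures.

Effluent substrate depends only on kinetics and SRT: S = K_s(1 + k_d θ_c) / [θ_c(Yk − k_d) − 1] = 57.9 × (1 + 0.0876 × 16.3) / [16.3 × (0.328 × 3.57 − 0.0876) − 1] = 140.6 / 16.66 = 8.438 mg/L.
The observed yield is Y_obs = Y/(1 + k_d·θ_c) = 0.328 / (1 + 0.0876 × 16.3) = 0.328 / 2.428 = 0.1351 g VSS per g bCOD removed.
Mass of bCOD removed per day: Q(S₀ − S) = 675 × 604.6 g/m³ = 408.1 kg/d.
So the net sludge growth is P_X = 0.1351 × 408.1 = 55.13 kg VSS/d.

P_X ≈ 55.1 kg VSS/d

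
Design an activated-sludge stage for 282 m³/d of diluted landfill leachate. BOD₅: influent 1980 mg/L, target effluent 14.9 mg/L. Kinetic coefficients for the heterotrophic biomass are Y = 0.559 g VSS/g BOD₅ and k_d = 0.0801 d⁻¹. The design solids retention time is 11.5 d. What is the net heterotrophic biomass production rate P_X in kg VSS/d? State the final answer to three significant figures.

Y_obs = Y / (1 + k_d θ_c) = 0.559 / (1 + 0.0801 × 11.5) = 0.559 / 1.921 = 0.2910.
Substrate removed = Q·(S₀ − S) = 282 m³/d × (1980 − 14.9) g/m³ = 5.54×10^5 g/d = 554.2 kg/d.
Net biomass production P_X = Y_obs × Q·(S₀ − S) = 0.2910 × 554.2 = 161.2 kg VSS/d.

P_X ≈ 161 kg VSS/d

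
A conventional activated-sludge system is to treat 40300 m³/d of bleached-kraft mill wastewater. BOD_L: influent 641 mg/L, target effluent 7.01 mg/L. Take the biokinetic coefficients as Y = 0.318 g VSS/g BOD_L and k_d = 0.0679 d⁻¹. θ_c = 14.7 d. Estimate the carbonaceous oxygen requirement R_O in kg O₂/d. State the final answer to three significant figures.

Y_obs = Y / (1 + k_d θ_c) = 0.318 / (1 + 0.0679 × 14.7) = 0.318 / 1.998 = 0.1591.
Q·(S₀ − S) = 40300 × (641 − 7.01) × 10⁻³ = 25550 kg/d removed.
P_X = Y_obs·Q·(S₀ − S) = 0.1591 × 25550 = 4066 kg VSS/d.
Carbonaceous O₂ demand = substrate oxidised − cell-mass equivalent = 25550 − 1.42 × 4066 = 19776 kg O₂/d.

R_O ≈ 19800 kg O₂/d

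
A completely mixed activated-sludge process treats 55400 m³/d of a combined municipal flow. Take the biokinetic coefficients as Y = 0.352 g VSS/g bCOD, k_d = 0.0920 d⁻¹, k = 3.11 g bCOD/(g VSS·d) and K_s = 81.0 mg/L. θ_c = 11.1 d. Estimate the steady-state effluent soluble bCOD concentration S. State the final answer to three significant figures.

From the Monod/SRT balance for a CMAS, S = K_s·(1+k_d θ_c)/[θ_c·(Y k − k_d) − 1] = 81.0 × (1 + 0.0920 × 11.1) / [11.1 × (0.352 × 3.11 − 0.0920) − 1] = 163.7 / 10.13 = 16.16 mg/L.

S ≈ 16.2 mg/L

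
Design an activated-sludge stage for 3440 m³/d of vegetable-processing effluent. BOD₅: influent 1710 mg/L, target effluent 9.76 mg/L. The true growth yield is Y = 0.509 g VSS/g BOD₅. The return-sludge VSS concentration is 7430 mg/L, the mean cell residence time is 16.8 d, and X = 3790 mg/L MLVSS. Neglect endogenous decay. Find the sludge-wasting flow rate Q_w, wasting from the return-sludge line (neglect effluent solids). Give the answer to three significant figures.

Q_w ≈ 401 m³/d

With k_d = 0 the design equation reduces to V = Y Q (S₀−S) θ_c / X = 0.509 × 3440 × (1710 − 9.76) × 16.8 / 3790 = 13196 m³.
Q_w = (V·X)/(θ_c X_r) = 13196 × 3790 / (16.8 × 7430) = 400.7 m³/d.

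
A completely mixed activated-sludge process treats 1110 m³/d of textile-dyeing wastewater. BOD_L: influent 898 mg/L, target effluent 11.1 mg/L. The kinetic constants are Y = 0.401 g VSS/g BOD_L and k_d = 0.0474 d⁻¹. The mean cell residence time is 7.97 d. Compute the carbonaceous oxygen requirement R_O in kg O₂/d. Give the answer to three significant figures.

R_O ≈ 578 kg O₂/d

Y_obs = Y / (1 + k_d θ_c) = 0.401 / (1 + 0.0474 × 7.97) = 0.401 / 1.378 = 0.2910.
Substrate removed = Q·(S₀ − S) = 1110 m³/d × (898 − 11.1) g/m³ = 9.84×10^5 g/d = 984.5 kg/d.
Net sludge production P_X = 0.2910 × 984.5 = 286.5 kg VSS/d.
Carbonaceous O₂ demand = substrate oxidised − cell-mass equivalent = 984.5 − 1.42 × 286.5 = 577.6 kg O₂/d.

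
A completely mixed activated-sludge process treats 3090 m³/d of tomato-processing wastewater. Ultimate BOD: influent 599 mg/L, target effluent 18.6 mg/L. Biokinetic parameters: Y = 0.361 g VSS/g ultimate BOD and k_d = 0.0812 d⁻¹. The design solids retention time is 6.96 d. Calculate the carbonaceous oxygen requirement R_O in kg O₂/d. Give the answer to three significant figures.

Y_obs = Y / (1 + k_d θ_c) = 0.361 / (1 + 0.0812 × 6.96) = 0.361 / 1.565 = 0.2306.
ΔS = 599 − 18.6 = 580.4 mg/L, so the substrate removal rate is 3090 × 580.4/1000 = 1793 kg ultimate BOD/d.
Net sludge production P_X = 0.2306 × 1793 = 413.7 kg VSS/d.
R_O = Q·ΔS − 1.42 P_X = 1793 − 587.4 = 1206 kg O₂/d.

R_O ≈ 1210 kg O₂/d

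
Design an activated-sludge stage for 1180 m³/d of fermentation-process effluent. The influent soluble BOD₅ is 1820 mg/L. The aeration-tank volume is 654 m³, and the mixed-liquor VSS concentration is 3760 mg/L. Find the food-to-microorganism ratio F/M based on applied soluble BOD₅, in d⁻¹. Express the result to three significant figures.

F/M ≈ 0.873 d⁻¹

F/M = applied load / biomass = Q·S₀/(V·X) = 1180 × 1820 / (654.0 × 3760) = 0.8733 d⁻¹.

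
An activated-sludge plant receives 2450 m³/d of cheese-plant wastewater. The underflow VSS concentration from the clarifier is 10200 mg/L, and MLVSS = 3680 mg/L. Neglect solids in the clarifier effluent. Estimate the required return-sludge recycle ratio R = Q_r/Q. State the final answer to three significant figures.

R ≈ 0.564

Solids balance on the clarifier gives (1+R)X = R·X_r, so R = X/(X_r − X) = 3680 / (10200 − 3680) = 0.5644.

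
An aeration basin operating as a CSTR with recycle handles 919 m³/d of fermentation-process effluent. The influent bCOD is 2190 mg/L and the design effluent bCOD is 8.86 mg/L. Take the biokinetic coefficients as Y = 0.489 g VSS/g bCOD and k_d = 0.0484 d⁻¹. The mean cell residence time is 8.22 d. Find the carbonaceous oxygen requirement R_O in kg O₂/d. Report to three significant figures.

Observed yield with endogenous decay: Y_obs = Y / (1 + k_d·θ_c) = 0.489 / (1 + 0.0484 × 8.22) = 0.489 / 1.398 = 0.3498 g VSS/g bCOD.
ΔS = 2190 − 8.86 = 2181 mg/L, so the substrate removal rate is 919 × 2181/1000 = 2004 kg bCOD/d.
Biomass synthesised: P_X = Y_obs × 2004 = 701.2 kg VSS/d.
Carbonaceous O₂ demand = substrate oxidised − cell-mass equivalent = 2004 − 1.42 × 701.2 = 1009 kg O₂/d.

R_O ≈ 1010 kg O₂/d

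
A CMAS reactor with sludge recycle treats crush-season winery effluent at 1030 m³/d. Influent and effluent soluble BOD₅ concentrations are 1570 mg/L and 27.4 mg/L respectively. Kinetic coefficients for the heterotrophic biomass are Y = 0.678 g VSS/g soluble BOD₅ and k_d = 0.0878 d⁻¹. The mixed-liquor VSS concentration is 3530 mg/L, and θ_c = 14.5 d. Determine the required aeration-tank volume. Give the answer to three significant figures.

From the SRT design equation V = Y Q (S₀−S) θ_c / [X (1 + k_d θ_c)] = 0.678 × 1030 × (1570 − 27.4) × 14.5 / [3530 × (1 + 0.0878 × 14.5)] = 1.56×10^7 / 8024 = 1947 m³.

V ≈ 1950 m³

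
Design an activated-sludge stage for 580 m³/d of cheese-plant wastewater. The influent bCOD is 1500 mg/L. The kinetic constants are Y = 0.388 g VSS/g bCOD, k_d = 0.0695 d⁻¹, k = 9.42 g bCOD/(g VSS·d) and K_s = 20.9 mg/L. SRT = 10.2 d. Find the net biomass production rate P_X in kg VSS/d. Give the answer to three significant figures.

P_X ≈ 197 kg VSS/d

For a completely mixed reactor with recycle the Lawrence–McCarty relation gives S = K_s·(1 + k_d·θ_c) / [θ_c·(Y·k − k_d) − 1] = 20.9 × (1 + 0.0695 × 10.2) / [10.2 × (0.388 × 9.42 − 0.0695) − 1] = 35.72 / 35.57 = 1.004 mg/L.
Observed yield with endogenous decay: Y_obs = Y / (1 + k_d·θ_c) = 0.388 / (1 + 0.0695 × 10.2) = 0.388 / 1.709 = 0.2270 g VSS/g bCOD.
Mass of bCOD removed per day: Q(S₀ − S) = 580 × 1499 g/m³ = 869.4 kg/d.
So the net sludge growth is P_X = 0.2270 × 869.4 = 197.4 kg VSS/d.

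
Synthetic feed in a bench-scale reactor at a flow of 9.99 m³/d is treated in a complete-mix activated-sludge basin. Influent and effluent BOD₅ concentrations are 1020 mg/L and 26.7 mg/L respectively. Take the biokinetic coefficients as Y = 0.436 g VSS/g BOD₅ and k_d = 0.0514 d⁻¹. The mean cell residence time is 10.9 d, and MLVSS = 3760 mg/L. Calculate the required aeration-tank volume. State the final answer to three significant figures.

V ≈ 8.04 m³

From the SRT design equation V = Y Q (S₀−S) θ_c / [X (1 + k_d θ_c)] = 0.436 × 9.99 × (1020 − 26.7) × 10.9 / [3760 × (1 + 0.0514 × 10.9)] = 4.72×10^4 / 5867 = 8.038 m³.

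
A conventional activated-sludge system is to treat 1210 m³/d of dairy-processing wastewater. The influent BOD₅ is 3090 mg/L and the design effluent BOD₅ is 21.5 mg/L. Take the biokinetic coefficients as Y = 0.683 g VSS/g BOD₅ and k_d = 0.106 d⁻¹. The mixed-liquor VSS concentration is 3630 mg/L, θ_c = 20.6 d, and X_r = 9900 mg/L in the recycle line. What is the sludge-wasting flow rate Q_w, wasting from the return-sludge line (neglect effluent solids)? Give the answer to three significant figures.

Q_w ≈ 80.5 m³/d

From the SRT design equation V = Y Q (S₀−S) θ_c / [X (1 + k_d θ_c)] = 0.683 × 1210 × (3090 − 21.5) × 20.6 / [3630 × (1 + 0.106 × 20.6)] = 5.22×10^7 / 11556 = 4520 m³.
Q_w = (V·X)/(θ_c X_r) = 4520 × 3630 / (20.6 × 9900) = 80.46 m³/d.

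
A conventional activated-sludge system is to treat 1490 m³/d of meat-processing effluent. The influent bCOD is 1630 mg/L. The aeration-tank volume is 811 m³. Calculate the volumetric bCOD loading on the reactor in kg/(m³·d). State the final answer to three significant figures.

L_v = Q S₀ / V = 1490 × 1630 × 10⁻³ / 811.0 = 2.995 kg/(m³·d).

L_v ≈ 2.99 kg bCOD/(m³·d)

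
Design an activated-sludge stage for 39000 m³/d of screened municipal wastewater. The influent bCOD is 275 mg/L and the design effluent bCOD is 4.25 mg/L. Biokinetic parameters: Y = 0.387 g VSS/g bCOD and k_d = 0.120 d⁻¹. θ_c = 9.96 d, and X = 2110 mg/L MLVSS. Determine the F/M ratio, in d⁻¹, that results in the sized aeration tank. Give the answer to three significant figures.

From the SRT design equation V = Y Q (S₀−S) θ_c / [X (1 + k_d θ_c)] = 0.387 × 39000 × (275 − 4.25) × 9.96 / [2110 × (1 + 0.120 × 9.96)] = 4.07×10^7 / 4632 = 8787 m³.
F/M = applied load / biomass = Q·S₀/(V·X) = 39000 × 275 / (8787 × 2110) = 0.5785 d⁻¹.

F/M ≈ 0.578 d⁻¹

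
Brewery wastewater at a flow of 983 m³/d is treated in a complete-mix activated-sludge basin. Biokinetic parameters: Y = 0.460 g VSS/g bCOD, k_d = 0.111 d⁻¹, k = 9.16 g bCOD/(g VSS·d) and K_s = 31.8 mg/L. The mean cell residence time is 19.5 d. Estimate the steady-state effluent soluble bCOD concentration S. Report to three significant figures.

S ≈ 1.27 mg/L

From the Monod/SRT balance for a CMAS, S = K_s·(1+k_d θ_c)/[θ_c·(Y k − k_d) − 1] = 31.8 × (1 + 0.111 × 19.5) / [19.5 × (0.460 × 9.16 − 0.111) − 1] = 100.6 / 79.00 = 1.274 mg/L.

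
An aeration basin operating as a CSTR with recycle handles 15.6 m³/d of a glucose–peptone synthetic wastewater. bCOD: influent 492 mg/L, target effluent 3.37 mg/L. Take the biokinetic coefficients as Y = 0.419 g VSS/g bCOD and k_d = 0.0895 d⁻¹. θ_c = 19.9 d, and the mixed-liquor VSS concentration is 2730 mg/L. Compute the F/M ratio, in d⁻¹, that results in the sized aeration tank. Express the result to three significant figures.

F/M ≈ 0.336 d⁻¹

Steady-state biomass mass balance: V·X·(1 + k_d·θ_c) = Y·Q·(S₀ − S)·θ_c, so V = 0.419 × 15.6 × (492 − 3.37) × 19.9 / [2730 × (1 + 0.0895 × 19.9)] = 6.36×10^4 / 7592 = 8.371 m³.
F/M = applied load / biomass = Q·S₀/(V·X) = 15.6 × 492 / (8.371 × 2730) = 0.3358 d⁻¹.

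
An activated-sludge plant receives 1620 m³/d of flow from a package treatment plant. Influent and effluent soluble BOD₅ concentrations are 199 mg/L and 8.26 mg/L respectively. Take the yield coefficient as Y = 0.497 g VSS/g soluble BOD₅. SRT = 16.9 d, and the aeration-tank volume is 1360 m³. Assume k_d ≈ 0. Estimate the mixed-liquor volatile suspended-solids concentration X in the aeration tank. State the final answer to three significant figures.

X ≈ 1910 mg/L

Without decay, X = Y Q (S₀−S) θ_c / V = 0.497 × 1620 × (199 − 8.26) × 16.9 / 1360 = 1908 mg/L.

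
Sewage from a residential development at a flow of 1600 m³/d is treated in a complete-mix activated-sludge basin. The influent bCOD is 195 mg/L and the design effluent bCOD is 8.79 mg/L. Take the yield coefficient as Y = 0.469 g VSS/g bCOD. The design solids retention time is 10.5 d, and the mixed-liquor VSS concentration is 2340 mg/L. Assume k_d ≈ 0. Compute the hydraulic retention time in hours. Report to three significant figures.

τ ≈ 9.41 h

Biomass mass balance (decay neglected): V·X = Y·Q·(S₀ − S)·θ_c, so V = 0.469 × 1600 × (195 − 8.79) × 10.5 / 2340 = 627.0 m³.
Hydraulic retention time τ = V/Q = 627.0 / 1600 = 0.3919 d = 9.405 h.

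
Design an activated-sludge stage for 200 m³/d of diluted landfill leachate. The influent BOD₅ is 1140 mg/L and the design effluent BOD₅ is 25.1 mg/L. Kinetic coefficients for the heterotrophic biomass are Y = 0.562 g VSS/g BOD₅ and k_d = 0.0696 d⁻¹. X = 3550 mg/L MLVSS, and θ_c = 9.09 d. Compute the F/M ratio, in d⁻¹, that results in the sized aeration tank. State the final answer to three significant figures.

F/M ≈ 0.327 d⁻¹

From the SRT design equation V = Y Q (S₀−S) θ_c / [X (1 + k_d θ_c)] = 0.562 × 200 × (1140 − 25.1) × 9.09 / [3550 × (1 + 0.0696 × 9.09)] = 1.14×10^6 / 5796 = 196.5 m³.
Food-to-microorganism ratio F/M = Q S₀ / (V X) = 200 × 1140 / (196.5 × 3550) = 0.3268 d⁻¹.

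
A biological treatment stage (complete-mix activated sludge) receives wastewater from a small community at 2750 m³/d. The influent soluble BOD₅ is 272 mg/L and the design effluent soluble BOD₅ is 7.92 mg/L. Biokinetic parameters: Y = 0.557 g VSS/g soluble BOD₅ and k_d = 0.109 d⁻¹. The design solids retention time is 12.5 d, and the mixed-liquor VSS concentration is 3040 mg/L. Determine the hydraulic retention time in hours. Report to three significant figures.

τ ≈ 6.14 h

Rearranging the biomass balance for a CMAS with decay, V = Y·Q·ΔS·θ_c / [X·(1+k_d θ_c)] = 0.557 × 2750 × (272 − 7.92) × 12.5 / [3040 × (1 + 0.109 × 12.5)] = 5.06×10^6 / 7182 = 704.0 m³.
τ = V/Q = 704.0/2750 = 0.2560 d, or 6.144 h.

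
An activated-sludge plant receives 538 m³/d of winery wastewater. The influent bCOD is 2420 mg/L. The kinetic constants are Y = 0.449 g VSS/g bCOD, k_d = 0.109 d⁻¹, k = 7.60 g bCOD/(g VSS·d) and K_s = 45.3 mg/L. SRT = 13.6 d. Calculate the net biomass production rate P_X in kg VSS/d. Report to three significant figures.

For a completely mixed reactor with recycle the Lawrence–McCarty relation gives S = K_s·(1 + k_d·θ_c) / [θ_c·(Y·k − k_d) − 1] = 45.3 × (1 + 0.109 × 13.6) / [13.6 × (0.449 × 7.60 − 0.109) − 1] = 112.5 / 43.93 = 2.560 mg/L.
Y_obs = Y / (1 + k_d θ_c) = 0.449 / (1 + 0.109 × 13.6) = 0.449 / 2.482 = 0.1809.
Substrate removed = Q·(S₀ − S) = 538 m³/d × (2420 − 2.56) g/m³ = 1.3×10^6 g/d = 1301 kg/d.
P_X = Y_obs · Q(S₀ − S) = 0.1809 × 1301 = 235.2 kg VSS/d.

P_X ≈ 235 kg VSS/d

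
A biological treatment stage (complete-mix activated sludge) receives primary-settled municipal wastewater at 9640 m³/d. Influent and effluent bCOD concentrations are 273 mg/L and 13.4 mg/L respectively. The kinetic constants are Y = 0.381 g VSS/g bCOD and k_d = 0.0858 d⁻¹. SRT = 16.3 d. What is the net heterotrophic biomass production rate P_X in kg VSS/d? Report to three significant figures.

P_X ≈ 398 kg VSS/d

Correct the yield for decay: Y_obs = Y/(1 + k_d θ_c) = 0.381 / (1 + 0.0858 × 16.3) = 0.381 / 2.399 = 0.1588.
Substrate removed = Q·(S₀ − S) = 9640 m³/d × (273 − 13.4) g/m³ = 2.5×10^6 g/d = 2503 kg/d.
Net biomass production P_X = Y_obs × Q·(S₀ − S) = 0.1588 × 2503 = 397.5 kg VSS/d.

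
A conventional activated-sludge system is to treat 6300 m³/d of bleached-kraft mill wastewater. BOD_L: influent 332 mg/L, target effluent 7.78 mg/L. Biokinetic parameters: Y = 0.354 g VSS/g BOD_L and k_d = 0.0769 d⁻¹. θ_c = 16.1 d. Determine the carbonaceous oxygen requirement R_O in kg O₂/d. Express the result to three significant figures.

R_O ≈ 1580 kg O₂/d

Y_obs = Y / (1 + k_d θ_c) = 0.354 / (1 + 0.0769 × 16.1) = 0.354 / 2.238 = 0.1582.
Q·(S₀ − S) = 6300 × (332 − 7.78) × 10⁻³ = 2043 kg/d removed.
Net sludge production P_X = 0.1582 × 2043 = 323.1 kg VSS/d.
Carbonaceous O₂ demand = substrate oxidised − cell-mass equivalent = 2043 − 1.42 × 323.1 = 1584 kg O₂/d.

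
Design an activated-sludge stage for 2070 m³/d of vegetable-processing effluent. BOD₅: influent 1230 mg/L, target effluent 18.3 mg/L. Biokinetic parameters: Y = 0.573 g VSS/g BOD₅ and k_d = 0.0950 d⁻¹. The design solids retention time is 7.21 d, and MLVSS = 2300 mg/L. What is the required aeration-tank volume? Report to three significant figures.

From the SRT design equation V = Y Q (S₀−S) θ_c / [X (1 + k_d θ_c)] = 0.573 × 2070 × (1230 − 18.3) × 7.21 / [2300 × (1 + 0.0950 × 7.21)] = 1.04×10^7 / 3875 = 2674 m³.

V ≈ 2670 m³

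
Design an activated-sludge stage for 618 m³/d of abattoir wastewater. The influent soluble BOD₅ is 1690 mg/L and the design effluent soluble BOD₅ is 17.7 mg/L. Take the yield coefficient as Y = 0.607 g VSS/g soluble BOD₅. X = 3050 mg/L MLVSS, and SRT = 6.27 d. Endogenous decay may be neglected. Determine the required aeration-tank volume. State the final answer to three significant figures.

Biomass mass balance (decay neglected): V·X = Y·Q·(S₀ − S)·θ_c, so V = 0.607 × 618 × (1690 − 17.7) × 6.27 / 3050 = 1290 m³.

V ≈ 1290 m³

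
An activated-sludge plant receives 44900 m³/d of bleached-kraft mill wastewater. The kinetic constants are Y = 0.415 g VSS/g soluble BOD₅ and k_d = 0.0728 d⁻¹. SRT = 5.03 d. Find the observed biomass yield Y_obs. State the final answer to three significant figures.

Y_obs ≈ 0.304 g VSS/g soluble BOD₅

The observed yield is Y_obs = Y/(1 + k_d·θ_c) = 0.415 / (1 + 0.0728 × 5.03) = 0.415 / 1.366 = 0.3038 g VSS per g soluble BOD₅ removed.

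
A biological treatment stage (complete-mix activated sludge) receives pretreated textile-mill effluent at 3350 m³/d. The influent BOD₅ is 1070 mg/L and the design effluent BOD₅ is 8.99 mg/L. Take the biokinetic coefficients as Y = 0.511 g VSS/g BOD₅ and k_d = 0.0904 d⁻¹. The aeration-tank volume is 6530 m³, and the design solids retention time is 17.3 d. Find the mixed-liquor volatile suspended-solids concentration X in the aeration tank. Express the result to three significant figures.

X = Y·Q·ΔS·θ_c / [V·(1 + k_d θ_c)] = 0.511 × 3350 × (1070 − 8.99) × 17.3 / [6530 × (1 + 0.0904 × 17.3)] = 1877 mg/L.

X ≈ 1880 mg/L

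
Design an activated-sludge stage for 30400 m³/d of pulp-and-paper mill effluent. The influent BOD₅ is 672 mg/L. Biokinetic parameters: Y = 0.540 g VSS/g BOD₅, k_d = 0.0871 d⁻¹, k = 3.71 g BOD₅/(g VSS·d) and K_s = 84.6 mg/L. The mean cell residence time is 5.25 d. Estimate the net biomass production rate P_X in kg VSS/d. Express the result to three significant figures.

For a completely mixed reactor with recycle the Lawrence–McCarty relation gives S = K_s·(1 + k_d·θ_c) / [θ_c·(Y·k − k_d) − 1] = 84.6 × (1 + 0.0871 × 5.25) / [5.25 × (0.540 × 3.71 − 0.0871) − 1] = 123.3 / 9.061 = 13.61 mg/L.
Observed yield with endogenous decay: Y_obs = Y / (1 + k_d·θ_c) = 0.540 / (1 + 0.0871 × 5.25) = 0.540 / 1.457 = 0.3706 g VSS/g BOD₅.
Q·(S₀ − S) = 30400 × (672 − 13.6) × 10⁻³ = 20015 kg/d removed.
Net biomass production P_X = Y_obs × Q·(S₀ − S) = 0.3706 × 20015 = 7417 kg VSS/d.

P_X ≈ 7420 kg VSS/d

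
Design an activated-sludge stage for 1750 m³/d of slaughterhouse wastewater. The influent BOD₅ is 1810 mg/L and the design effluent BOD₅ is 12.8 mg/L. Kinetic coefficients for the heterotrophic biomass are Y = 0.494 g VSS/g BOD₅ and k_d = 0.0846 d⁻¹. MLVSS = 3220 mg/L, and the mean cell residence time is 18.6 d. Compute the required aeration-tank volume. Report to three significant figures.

V ≈ 3490 m³

Rearranging the biomass balance for a CMAS with decay, V = Y·Q·ΔS·θ_c / [X·(1+k_d θ_c)] = 0.494 × 1750 × (1810 − 12.8) × 18.6 / [3220 × (1 + 0.0846 × 18.6)] = 2.89×10^7 / 8287 = 3487 m³.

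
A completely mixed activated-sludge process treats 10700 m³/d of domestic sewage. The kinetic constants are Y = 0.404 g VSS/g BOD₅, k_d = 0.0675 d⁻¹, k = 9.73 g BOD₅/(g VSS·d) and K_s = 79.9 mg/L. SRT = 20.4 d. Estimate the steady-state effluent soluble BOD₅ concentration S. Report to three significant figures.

S ≈ 2.44 mg/L

Effluent substrate depends only on kinetics and SRT: S = K_s(1 + k_d θ_c) / [θ_c(Yk − k_d) − 1] = 79.9 × (1 + 0.0675 × 20.4) / [20.4 × (0.404 × 9.73 − 0.0675) − 1] = 189.9 / 77.81 = 2.441 mg/L.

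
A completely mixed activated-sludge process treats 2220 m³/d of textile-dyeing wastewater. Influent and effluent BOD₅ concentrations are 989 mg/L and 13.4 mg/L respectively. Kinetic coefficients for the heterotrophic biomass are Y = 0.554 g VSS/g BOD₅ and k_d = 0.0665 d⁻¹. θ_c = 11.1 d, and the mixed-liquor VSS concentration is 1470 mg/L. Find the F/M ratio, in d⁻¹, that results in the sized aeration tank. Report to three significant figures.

From the SRT design equation V = Y Q (S₀−S) θ_c / [X (1 + k_d θ_c)] = 0.554 × 2220 × (989 − 13.4) × 11.1 / [1470 × (1 + 0.0665 × 11.1)] = 1.33×10^7 / 2555 = 5213 m³.
Food-to-microorganism ratio F/M = Q S₀ / (V X) = 2220 × 989 / (5213 × 1470) = 0.2865 d⁻¹.

F/M ≈ 0.287 d⁻¹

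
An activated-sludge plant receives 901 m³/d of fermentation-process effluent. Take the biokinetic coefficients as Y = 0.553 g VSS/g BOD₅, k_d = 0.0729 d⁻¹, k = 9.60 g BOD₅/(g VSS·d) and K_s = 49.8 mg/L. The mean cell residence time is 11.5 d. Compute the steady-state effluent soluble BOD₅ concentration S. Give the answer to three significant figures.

Effluent substrate depends only on kinetics and SRT: S = K_s(1 + k_d θ_c) / [θ_c(Yk − k_d) − 1] = 49.8 × (1 + 0.0729 × 11.5) / [11.5 × (0.553 × 9.60 − 0.0729) − 1] = 91.55 / 59.21 = 1.546 mg/L.

S ≈ 1.55 mg/L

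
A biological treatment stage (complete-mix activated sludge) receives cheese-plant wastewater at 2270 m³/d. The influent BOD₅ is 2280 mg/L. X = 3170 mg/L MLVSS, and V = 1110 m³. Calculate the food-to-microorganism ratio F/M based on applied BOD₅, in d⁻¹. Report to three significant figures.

F/M ≈ 1.47 d⁻¹

Food-to-microorganism ratio F/M = Q S₀ / (V X) = 2270 × 2280 / (1110 × 3170) = 1.471 d⁻¹.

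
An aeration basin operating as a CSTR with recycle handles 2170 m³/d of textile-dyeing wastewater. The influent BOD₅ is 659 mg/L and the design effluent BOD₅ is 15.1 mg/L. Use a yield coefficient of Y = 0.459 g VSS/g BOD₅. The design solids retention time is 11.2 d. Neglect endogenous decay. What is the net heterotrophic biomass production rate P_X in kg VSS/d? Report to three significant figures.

With endogenous decay neglected, the observed yield equals the true yield: Y_obs = Y = 0.459 g VSS/g BOD₅.
Q·(S₀ − S) = 2170 × (659 − 15.1) × 10⁻³ = 1397 kg/d removed.
Net biomass production P_X = Y_obs × Q·(S₀ − S) = 0.4590 × 1397 = 641.3 kg VSS/d.

P_X ≈ 641 kg VSS/d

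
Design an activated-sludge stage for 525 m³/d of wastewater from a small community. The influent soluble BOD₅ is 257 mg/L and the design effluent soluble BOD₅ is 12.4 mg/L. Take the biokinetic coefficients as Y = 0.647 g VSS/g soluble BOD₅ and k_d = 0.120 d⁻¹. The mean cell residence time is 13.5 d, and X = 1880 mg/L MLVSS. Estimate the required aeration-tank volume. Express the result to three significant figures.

V ≈ 228 m³

Steady-state biomass mass balance: V·X·(1 + k_d·θ_c) = Y·Q·(S₀ − S)·θ_c, so V = 0.647 × 525 × (257 − 12.4) × 13.5 / [1880 × (1 + 0.120 × 13.5)] = 1.12×10^6 / 4926 = 227.7 m³.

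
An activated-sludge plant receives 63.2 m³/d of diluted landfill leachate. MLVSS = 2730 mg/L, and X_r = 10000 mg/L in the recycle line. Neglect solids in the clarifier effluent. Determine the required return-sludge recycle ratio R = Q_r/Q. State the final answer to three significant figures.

R ≈ 0.376

Mass balance around the secondary clarifier (neglecting effluent solids): R = X / (X_r − X) = 2730 / (10000 − 2730) = 0.3755.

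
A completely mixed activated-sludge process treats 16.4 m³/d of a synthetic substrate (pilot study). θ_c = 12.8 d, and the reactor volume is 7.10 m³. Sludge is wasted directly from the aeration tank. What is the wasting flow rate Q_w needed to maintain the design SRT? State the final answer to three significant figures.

Q_w ≈ 0.555 m³/d

With mixed-liquor wasting, θ_c = V/Q_w, so Q_w = V/θ_c = 7.100/12.8 = 0.5547 m³/d.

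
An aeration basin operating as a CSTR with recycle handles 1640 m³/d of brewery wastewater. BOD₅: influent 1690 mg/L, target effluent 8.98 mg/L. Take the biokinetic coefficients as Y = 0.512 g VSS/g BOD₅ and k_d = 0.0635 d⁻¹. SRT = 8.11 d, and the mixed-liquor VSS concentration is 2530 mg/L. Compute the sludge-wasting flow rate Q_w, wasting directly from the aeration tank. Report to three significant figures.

Steady-state biomass mass balance: V·X·(1 + k_d·θ_c) = Y·Q·(S₀ − S)·θ_c, so V = 0.512 × 1640 × (1690 − 8.98) × 8.11 / [2530 × (1 + 0.0635 × 8.11)] = 1.14×10^7 / 3833 = 2987 m³.
For wasting at MLVSS concentration, Q_w = V/θ_c = 2987/8.11 = 368.3 m³/d.

Q_w ≈ 368 m³/d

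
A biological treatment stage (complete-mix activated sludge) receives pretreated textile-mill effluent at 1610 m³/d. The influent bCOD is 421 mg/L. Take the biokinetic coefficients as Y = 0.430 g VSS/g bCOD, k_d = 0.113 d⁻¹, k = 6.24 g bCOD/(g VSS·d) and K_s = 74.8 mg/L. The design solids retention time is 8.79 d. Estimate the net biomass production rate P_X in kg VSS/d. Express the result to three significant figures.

P_X ≈ 144 kg VSS/d

From the Monod/SRT balance for a CMAS, S = K_s·(1+k_d θ_c)/[θ_c·(Y k − k_d) − 1] = 74.8 × (1 + 0.113 × 8.79) / [8.79 × (0.430 × 6.24 − 0.113) − 1] = 149.1 / 21.59 = 6.905 mg/L.
Y_obs = Y / (1 + k_d θ_c) = 0.430 / (1 + 0.113 × 8.79) = 0.430 / 1.993 = 0.2157.
ΔS = 421 − 6.91 = 414.1 mg/L, so the substrate removal rate is 1610 × 414.1/1000 = 666.7 kg bCOD/d.
So the net sludge growth is P_X = 0.2157 × 666.7 = 143.8 kg VSS/d.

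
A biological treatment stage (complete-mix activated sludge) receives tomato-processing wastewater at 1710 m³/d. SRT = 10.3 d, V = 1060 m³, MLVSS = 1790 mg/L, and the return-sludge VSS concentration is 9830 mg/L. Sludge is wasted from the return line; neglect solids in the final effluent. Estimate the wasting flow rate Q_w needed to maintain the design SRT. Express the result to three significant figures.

θ_c = V·X/(Q_w·X_r) when wasting from the recycle, so Q_w = V·X/(θ_c·X_r) = 1060 × 1790 / (10.3 × 9830) = 18.74 m³/d.

Q_w ≈ 18.7 m³/d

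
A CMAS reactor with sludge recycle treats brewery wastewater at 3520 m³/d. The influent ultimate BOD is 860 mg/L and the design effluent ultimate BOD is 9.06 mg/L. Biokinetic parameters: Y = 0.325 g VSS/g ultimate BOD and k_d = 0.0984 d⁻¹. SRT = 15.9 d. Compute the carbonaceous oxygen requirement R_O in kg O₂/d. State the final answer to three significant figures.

Y_obs = Y / (1 + k_d θ_c) = 0.325 / (1 + 0.0984 × 15.9) = 0.325 / 2.565 = 0.1267.
Mass of ultimate BOD removed per day: Q(S₀ − S) = 3520 × 850.9 g/m³ = 2995 kg/d.
Biomass synthesised: P_X = Y_obs × 2995 = 379.6 kg VSS/d.
Carbonaceous O₂ demand = substrate oxidised − cell-mass equivalent = 2995 − 1.42 × 379.6 = 2456 kg O₂/d.

R_O ≈ 2460 kg O₂/d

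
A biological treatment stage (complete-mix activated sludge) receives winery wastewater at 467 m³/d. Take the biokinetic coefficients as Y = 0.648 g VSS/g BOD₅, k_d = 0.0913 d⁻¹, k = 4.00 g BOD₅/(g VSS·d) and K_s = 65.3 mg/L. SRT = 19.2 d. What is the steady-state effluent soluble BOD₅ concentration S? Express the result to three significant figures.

S ≈ 3.82 mg/L

From the Monod/SRT balance for a CMAS, S = K_s·(1+k_d θ_c)/[θ_c·(Y k − k_d) − 1] = 65.3 × (1 + 0.0913 × 19.2) / [19.2 × (0.648 × 4.00 − 0.0913) − 1] = 179.8 / 47.01 = 3.824 mg/L.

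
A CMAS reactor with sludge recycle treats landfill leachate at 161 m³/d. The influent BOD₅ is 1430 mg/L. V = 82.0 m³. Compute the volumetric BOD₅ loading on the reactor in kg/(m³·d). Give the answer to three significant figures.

Volumetric loading L_v = Q·S₀ / V = 161 × 1430 g/m³ / 82.00 m³ = 2808 g/(m³·d) = 2.808 kg BOD₅/(m³·d).

L_v ≈ 2.81 kg BOD₅/(m³·d)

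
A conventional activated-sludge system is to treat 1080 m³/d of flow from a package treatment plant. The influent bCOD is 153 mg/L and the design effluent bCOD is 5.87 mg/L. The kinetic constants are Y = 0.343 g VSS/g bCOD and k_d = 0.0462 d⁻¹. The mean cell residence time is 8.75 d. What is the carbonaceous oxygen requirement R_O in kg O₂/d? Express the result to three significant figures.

The observed yield is Y_obs = Y/(1 + k_d·θ_c) = 0.343 / (1 + 0.0462 × 8.75) = 0.343 / 1.404 = 0.2443 g VSS per g bCOD removed.
Substrate removed = Q·(S₀ − S) = 1080 m³/d × (153 − 5.87) g/m³ = 1.59×10^5 g/d = 158.9 kg/d.
Net sludge production P_X = 0.2443 × 158.9 = 38.81 kg VSS/d.
R_O = Q·ΔS − 1.42 P_X = 158.9 − 55.11 = 103.8 kg O₂/d.

R_O ≈ 104 kg O₂/d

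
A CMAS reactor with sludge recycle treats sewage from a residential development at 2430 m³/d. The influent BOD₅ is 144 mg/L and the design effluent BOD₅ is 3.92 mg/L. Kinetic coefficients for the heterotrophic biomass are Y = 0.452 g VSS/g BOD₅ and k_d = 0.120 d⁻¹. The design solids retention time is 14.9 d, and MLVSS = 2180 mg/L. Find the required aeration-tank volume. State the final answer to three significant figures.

From the SRT design equation V = Y Q (S₀−S) θ_c / [X (1 + k_d θ_c)] = 0.452 × 2430 × (144 − 3.92) × 14.9 / [2180 × (1 + 0.120 × 14.9)] = 2.29×10^6 / 6078 = 377.2 m³.

V ≈ 377 m³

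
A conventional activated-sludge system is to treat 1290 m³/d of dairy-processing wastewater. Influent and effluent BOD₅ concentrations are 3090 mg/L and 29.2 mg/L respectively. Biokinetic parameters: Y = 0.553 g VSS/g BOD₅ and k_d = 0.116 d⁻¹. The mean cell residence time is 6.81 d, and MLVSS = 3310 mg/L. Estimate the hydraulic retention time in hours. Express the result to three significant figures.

τ ≈ 46.7 h

Rearranging the biomass balance for a CMAS with decay, V = Y·Q·ΔS·θ_c / [X·(1+k_d θ_c)] = 0.553 × 1290 × (3090 − 29.2) × 6.81 / [3310 × (1 + 0.116 × 6.81)] = 1.49×10^7 / 5925 = 2510 m³.
HRT = V/Q = 2510 m³ / 1290 m³·d⁻¹ = 1.946 d × 24 = 46.69 h.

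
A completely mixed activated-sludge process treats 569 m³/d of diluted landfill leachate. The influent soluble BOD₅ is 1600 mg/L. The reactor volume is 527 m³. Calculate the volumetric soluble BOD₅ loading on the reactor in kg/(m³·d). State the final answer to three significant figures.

L_v ≈ 1.73 kg soluble BOD₅/(m³·d)

Applied soluble BOD₅ load per unit volume = Q·S₀/V = (569 × 1600/1000)/527.0 = 1.728 kg soluble BOD₅·m⁻³·d⁻¹.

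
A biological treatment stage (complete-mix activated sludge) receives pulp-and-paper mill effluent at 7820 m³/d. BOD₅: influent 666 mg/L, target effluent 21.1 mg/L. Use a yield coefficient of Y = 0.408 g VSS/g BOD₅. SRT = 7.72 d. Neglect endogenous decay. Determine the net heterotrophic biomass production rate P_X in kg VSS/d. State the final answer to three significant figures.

No decay correction is needed, so Y_obs = Y = 0.408.
ΔS = 666 − 21.1 = 644.9 mg/L, so the substrate removal rate is 7820 × 644.9/1000 = 5043 kg BOD₅/d.
Biomass produced: P_X = Y_obs·Q·ΔS = 0.4080 × 5043 ≈ 2058 kg VSS/d.

P_X ≈ 2060 kg VSS/d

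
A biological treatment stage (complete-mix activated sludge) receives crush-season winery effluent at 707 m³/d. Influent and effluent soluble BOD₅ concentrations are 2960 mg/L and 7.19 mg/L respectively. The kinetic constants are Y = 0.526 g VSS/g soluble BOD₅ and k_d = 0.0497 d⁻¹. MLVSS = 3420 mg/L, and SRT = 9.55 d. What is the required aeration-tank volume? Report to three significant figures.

Rearranging the biomass balance for a CMAS with decay, V = Y·Q·ΔS·θ_c / [X·(1+k_d θ_c)] = 0.526 × 707 × (2960 − 7.19) × 9.55 / [3420 × (1 + 0.0497 × 9.55)] = 1.05×10^7 / 5043 = 2079 m³.

V ≈ 2080 m³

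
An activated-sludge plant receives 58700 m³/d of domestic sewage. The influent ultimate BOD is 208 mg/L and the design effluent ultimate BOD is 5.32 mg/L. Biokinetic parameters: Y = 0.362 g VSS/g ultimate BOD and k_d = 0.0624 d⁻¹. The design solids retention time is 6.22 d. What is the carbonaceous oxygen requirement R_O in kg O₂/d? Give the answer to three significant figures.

The observed yield is Y_obs = Y/(1 + k_d·θ_c) = 0.362 / (1 + 0.0624 × 6.22) = 0.362 / 1.388 = 0.2608 g VSS per g ultimate BOD removed.
Q·(S₀ − S) = 58700 × (208 − 5.32) × 10⁻³ = 11897 kg/d removed.
Biomass synthesised: P_X = Y_obs × 11897 = 3103 kg VSS/d.
R_O = Q·(S₀ − S) − 1.42·P_X = 11897 − 1.42 × 3103 = 7492 kg O₂/d.

R_O ≈ 7490 kg O₂/d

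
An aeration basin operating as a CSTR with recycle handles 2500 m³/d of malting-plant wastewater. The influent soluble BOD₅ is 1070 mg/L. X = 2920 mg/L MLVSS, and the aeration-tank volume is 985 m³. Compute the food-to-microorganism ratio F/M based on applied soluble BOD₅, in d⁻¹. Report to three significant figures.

F/M = Q·S₀ / (V·X) = 2500 × 1070 / (985.0 × 2920) = 0.9300 g soluble BOD₅·(g VSS·d)⁻¹.

F/M ≈ 0.930 d⁻¹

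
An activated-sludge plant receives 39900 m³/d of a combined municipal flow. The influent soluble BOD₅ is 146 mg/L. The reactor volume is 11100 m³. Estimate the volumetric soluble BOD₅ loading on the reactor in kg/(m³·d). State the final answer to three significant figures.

L_v = Q S₀ / V = 39900 × 146 × 10⁻³ / 11100 = 0.5248 kg/(m³·d).

L_v ≈ 0.525 kg soluble BOD₅/(m³·d)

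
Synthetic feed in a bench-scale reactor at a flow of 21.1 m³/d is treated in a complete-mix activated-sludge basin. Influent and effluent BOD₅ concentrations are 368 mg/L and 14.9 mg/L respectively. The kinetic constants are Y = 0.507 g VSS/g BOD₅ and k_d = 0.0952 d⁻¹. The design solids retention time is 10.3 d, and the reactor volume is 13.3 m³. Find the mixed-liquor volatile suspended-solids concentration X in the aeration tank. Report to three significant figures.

X = Y·Q·ΔS·θ_c / [V·(1 + k_d θ_c)] = 0.507 × 21.1 × (368 − 14.9) × 10.3 / [13.3 × (1 + 0.0952 × 10.3)] = 1477 mg/L.

X ≈ 1480 mg/L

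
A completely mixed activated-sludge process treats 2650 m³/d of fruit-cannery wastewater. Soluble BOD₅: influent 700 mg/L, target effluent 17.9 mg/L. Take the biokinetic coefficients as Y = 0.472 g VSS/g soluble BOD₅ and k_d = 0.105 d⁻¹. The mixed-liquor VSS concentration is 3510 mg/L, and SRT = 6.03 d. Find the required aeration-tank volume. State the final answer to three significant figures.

From the SRT design equation V = Y Q (S₀−S) θ_c / [X (1 + k_d θ_c)] = 0.472 × 2650 × (700 − 17.9) × 6.03 / [3510 × (1 + 0.105 × 6.03)] = 5.14×10^6 / 5732 = 897.5 m³.

V ≈ 897 m³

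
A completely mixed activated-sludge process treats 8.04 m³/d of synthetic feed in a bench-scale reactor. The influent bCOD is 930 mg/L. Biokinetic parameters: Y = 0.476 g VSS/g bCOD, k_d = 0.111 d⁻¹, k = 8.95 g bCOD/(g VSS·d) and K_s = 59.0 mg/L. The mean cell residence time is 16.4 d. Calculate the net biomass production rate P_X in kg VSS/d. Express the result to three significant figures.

For a completely mixed reactor with recycle the Lawrence–McCarty relation gives S = K_s·(1 + k_d·θ_c) / [θ_c·(Y·k − k_d) − 1] = 59.0 × (1 + 0.111 × 16.4) / [16.4 × (0.476 × 8.95 − 0.111) − 1] = 166.4 / 67.05 = 2.482 mg/L.
The observed yield is Y_obs = Y/(1 + k_d·θ_c) = 0.476 / (1 + 0.111 × 16.4) = 0.476 / 2.820 = 0.1688 g VSS per g bCOD removed.
Substrate removed = Q·(S₀ − S) = 8.04 m³/d × (930 − 2.48) g/m³ = 7.46×10^3 g/d = 7.457 kg/d.
Net biomass production P_X = Y_obs × Q·(S₀ − S) = 0.1688 × 7.457 = 1.259 kg VSS/d.

P_X ≈ 1.26 kg VSS/d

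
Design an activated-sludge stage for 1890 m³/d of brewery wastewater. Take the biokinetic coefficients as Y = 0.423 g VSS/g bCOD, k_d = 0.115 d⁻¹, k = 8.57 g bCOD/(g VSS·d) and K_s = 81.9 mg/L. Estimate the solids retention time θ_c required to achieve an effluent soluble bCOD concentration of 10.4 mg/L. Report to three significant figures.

At the target effluent, Y k S/(K_s+S) = 0.423×8.57×10.4/92.30 = 0.4085 d⁻¹.
θ_c = 1/(μ − k_d) = 1/(0.4085 − 0.115) = 1/0.2935 = 3.408 d.

θ_c ≈ 3.41 d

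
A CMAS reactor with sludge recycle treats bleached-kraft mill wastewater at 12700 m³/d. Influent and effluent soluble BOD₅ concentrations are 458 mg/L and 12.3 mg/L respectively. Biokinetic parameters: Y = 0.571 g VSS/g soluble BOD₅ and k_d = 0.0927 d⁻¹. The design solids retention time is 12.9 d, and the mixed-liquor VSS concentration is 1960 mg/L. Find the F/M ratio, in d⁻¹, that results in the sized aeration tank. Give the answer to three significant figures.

From the SRT design equation V = Y Q (S₀−S) θ_c / [X (1 + k_d θ_c)] = 0.571 × 12700 × (458 − 12.3) × 12.9 / [1960 × (1 + 0.0927 × 12.9)] = 4.17×10^7 / 4304 = 9688 m³.
F/M = applied load / biomass = Q·S₀/(V·X) = 12700 × 458 / (9688 × 1960) = 0.3063 d⁻¹.

F/M ≈ 0.306 d⁻¹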